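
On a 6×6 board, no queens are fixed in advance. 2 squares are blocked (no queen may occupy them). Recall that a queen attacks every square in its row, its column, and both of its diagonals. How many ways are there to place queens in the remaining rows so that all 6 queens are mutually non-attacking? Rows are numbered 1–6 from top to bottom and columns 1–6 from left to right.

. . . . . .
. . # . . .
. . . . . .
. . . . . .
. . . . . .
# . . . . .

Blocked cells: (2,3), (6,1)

Branch on row 1: col 1 → 0; col 2 → 1; col 3 → 1; col 4 → 1; col 5 → 0; col 6 → 0.
Sum: 0 + 1 + 1 + 1 + 0 + 0 = 3.

3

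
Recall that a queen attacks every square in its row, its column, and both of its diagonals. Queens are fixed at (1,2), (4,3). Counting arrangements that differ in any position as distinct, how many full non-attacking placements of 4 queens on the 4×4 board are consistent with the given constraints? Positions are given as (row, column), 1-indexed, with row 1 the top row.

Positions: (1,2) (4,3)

1

Branch on row 2: col 4 → 1.
Sum: 1 = 1.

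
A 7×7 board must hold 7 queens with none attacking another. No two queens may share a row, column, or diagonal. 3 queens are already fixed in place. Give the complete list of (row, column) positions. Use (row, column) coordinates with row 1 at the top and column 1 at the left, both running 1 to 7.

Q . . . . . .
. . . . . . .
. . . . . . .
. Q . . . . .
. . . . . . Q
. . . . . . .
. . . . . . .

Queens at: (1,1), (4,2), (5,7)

Row 2: attacked by (1,1)→{1,2}; (4,2)→{2,4}; (5,7)→{4,7}. Safe: 3, 5, 6. Place at column 6.
Row 3: attacked by (1,1)→{1,3}; (2,6)→{5,6,7}; (4,2)→{1,2,3}; (5,7)→{5,7}. Safe: 4. Place at column 4.
Row 6: attacked by (1,1)→{1,6}; (2,6)→{2,6}; (3,4)→{1,4,7}; (4,2)→{2,4}; (5,7)→{6,7}. Safe: 3, 5. Place at column 5.
Row 7: attacked by (1,1)→{1,7}; (2,6)→{1,6}; (3,4)→{4}; (4,2)→{2,5}; (5,7)→{5,7}; (6,5)→{4,5,6}. Safe: 3. Place at column 3.
Columns [1, 6, 4, 2, 7, 5, 3], r−c [0, -4, -1, 2, -2, 1, 4], r+c [2, 8, 7, 6, 12, 11, 10] are all distinct, so no two queens attack.

(1,1) (2,6) (3,4) (4,2) (5,7) (6,5) (7,3)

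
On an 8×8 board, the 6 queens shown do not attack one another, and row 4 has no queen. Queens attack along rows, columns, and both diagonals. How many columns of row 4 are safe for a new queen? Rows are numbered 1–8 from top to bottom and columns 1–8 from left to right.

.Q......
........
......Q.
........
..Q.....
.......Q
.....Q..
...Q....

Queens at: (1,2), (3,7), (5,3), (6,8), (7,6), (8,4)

(1,2) attacks row 4 at column 2 and diagonals 5.
(3,7) attacks row 4 at column 7 and diagonals 6, 8.
(5,3) attacks row 4 at column 3 and diagonals 2, 4.
(6,8) attacks row 4 at column 8 and diagonals 6.
(7,6) attacks row 4 at column 6 and diagonals 3.
(8,4) attacks row 4 at column 4 and diagonals 8.
Attacked columns: {2, 3, 4, 5, 6, 7, 8}. Safe: {1}.

1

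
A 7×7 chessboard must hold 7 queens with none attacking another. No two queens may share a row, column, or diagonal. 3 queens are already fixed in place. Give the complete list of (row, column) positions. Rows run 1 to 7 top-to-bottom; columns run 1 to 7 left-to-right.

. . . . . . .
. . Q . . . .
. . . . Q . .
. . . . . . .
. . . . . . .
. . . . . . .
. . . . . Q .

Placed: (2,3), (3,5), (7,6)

Row 1: attacked by (2,3)→{2,3,4}; (3,5)→{3,5,7}; (7,6)→{6}. Safe: 1. Place at column 1.
Row 4: attacked by (1,1)→{1,4}; (2,3)→{1,3,5}; (3,5)→{4,5,6}; (7,6)→{3,6}. Safe: 2, 7. Place at column 7.
Row 5: attacked by (1,1)→{1,5}; (2,3)→{3,6}; (3,5)→{3,5,7}; (4,7)→{6,7}; (7,6)→{4,6}. Safe: 2. Place at column 2.
Row 6: attacked by (1,1)→{1,6}; (2,3)→{3,7}; (3,5)→{2,5}; (4,7)→{5,7}; (5,2)→{1,2,3}; (7,6)→{5,6,7}. Safe: 4. Place at column 4.
Columns [1, 3, 5, 7, 2, 4, 6], r−c [0, -1, -2, -3, 3, 2, 1], r+c [2, 5, 8, 11, 7, 10, 13] are all distinct, so no two queens attack.

(1,1) (2,3) (3,5) (4,7) (5,2) (6,4) (7,6)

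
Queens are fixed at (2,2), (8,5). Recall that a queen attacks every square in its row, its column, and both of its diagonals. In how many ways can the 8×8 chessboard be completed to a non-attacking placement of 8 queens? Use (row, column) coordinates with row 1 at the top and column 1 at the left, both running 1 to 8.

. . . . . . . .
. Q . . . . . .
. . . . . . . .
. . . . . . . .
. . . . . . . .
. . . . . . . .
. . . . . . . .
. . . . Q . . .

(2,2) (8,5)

2

Branch on row 1: col 4 → 1; col 6 → 0; col 7 → 1; col 8 → 0.
Sum: 1 + 0 + 1 + 0 = 2.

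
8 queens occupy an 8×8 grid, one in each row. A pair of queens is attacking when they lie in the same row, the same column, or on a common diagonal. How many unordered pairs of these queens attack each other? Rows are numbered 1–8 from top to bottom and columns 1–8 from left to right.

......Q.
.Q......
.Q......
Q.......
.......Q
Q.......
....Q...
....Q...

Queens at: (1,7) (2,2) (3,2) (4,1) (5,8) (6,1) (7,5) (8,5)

6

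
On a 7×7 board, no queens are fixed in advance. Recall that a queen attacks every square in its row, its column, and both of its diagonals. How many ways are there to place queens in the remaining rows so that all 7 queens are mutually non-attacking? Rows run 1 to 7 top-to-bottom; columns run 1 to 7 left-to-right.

Branch on row 1: col 1 → 4; col 2 → 7; col 3 → 6; col 4 → 6; col 5 → 6; col 6 → 7; col 7 → 4.
Sum: 4 + 7 + 6 + 6 + 6 + 7 + 4 = 40.
(This is the classic 7-queens count.)

40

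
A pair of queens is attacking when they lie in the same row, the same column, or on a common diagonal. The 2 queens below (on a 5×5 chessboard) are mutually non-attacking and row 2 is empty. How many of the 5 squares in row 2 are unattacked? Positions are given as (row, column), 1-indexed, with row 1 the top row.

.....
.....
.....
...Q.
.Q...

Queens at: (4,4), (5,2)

(4,4) attacks row 2 at column 4 and diagonals 2.
(5,2) attacks row 2 at column 2 and diagonals 5.
Attacked columns: {2, 4, 5}. Safe: {1, 3}.

2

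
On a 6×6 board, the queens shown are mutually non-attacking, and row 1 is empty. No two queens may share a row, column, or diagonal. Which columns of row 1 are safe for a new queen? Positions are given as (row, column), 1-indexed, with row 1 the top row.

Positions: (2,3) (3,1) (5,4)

(2,3) attacks row 1 at column 3 and diagonals 2, 4.
(3,1) attacks row 1 at column 1 and diagonals 3.
(5,4) attacks row 1 at column 4.
Attacked columns: {1, 2, 3, 4}. Safe: {5, 6}.

columns 5, 6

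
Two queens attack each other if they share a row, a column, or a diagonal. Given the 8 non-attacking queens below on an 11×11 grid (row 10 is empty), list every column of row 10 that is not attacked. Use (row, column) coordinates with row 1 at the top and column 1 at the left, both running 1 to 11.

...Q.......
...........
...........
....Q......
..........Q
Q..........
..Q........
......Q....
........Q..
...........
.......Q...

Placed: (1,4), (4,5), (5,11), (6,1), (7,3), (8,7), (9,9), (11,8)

(1,4) attacks row 10 at column 4.
(4,5) attacks row 10 at column 5 and diagonals 11.
(5,11) attacks row 10 at column 11 and diagonals 6.
(6,1) attacks row 10 at column 1 and diagonals 5.
(7,3) attacks row 10 at column 3 and diagonals 6.
(8,7) attacks row 10 at column 7 and diagonals 5, 9.
(9,9) attacks row 10 at column 9 and diagonals 8, 10.
(11,8) attacks row 10 at column 8 and diagonals 7, 9.
Attacked columns: {1, 3, 4, 5, 6, 7, 8, 9, 10, 11}. Safe: {2}.

columns 2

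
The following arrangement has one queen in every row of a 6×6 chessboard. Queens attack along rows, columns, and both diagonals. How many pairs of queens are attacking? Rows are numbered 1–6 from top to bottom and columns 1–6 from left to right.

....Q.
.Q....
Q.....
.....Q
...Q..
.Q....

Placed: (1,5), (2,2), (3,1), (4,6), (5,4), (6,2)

2

Same column: (2,2)–(6,2) (column 2).
Same diagonal: (2,2)–(3,1) (|2−3| = |2−1| = 1).
Total attacking pairs: 2.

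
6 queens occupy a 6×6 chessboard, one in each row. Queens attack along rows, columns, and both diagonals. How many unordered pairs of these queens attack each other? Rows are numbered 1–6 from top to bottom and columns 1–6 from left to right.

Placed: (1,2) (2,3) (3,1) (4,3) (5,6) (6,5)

Same column: (2,3)–(4,3) (column 3).
Same diagonal: (1,2)–(2,3) (|1−2| = |2−3| = 1); (1,2)–(5,6) (|1−5| = |2−6| = 4); (2,3)–(5,6) (|2−5| = |3−6| = 3); (4,3)–(6,5) (|4−6| = |3−5| = 2); (5,6)–(6,5) (|5−6| = |6−5| = 1).
Total attacking pairs: 6.

6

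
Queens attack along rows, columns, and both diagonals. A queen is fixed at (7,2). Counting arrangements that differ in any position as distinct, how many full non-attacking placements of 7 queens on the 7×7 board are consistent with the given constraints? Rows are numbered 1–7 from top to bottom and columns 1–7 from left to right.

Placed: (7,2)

Branch on row 1: col 1 → 0; col 3 → 0; col 4 → 1; col 5 → 1; col 6 → 4; col 7 → 1.
Sum: 0 + 0 + 1 + 1 + 4 + 1 = 7.

7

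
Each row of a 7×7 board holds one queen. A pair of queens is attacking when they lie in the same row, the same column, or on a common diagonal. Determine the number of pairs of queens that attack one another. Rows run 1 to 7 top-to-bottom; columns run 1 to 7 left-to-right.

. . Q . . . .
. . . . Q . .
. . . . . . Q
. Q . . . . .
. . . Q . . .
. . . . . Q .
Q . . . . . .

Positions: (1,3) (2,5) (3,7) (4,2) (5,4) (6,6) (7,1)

0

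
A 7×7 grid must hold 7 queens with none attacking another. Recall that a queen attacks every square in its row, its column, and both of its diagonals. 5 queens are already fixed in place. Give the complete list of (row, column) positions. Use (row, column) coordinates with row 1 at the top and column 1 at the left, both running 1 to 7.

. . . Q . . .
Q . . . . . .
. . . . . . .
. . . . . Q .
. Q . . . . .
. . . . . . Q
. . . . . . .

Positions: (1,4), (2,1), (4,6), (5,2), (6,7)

Row 3: attacked by (1,4)→{2,4,6}; (2,1)→{1,2}; (4,6)→{5,6,7}; (5,2)→{2,4}; (6,7)→{4,7}. Safe: 3. Place at column 3.
Row 7: attacked by (1,4)→{4}; (2,1)→{1,6}; (3,3)→{3,7}; (4,6)→{3,6}; (5,2)→{2,4}; (6,7)→{6,7}. Safe: 5. Place at column 5.
Columns [4, 1, 3, 6, 2, 7, 5], r−c [-3, 1, 0, -2, 3, -1, 2], r+c [5, 3, 6, 10, 7, 13, 12] are all distinct, so no two queens attack.

(1,4) (2,1) (3,3) (4,6) (5,2) (6,7) (7,5)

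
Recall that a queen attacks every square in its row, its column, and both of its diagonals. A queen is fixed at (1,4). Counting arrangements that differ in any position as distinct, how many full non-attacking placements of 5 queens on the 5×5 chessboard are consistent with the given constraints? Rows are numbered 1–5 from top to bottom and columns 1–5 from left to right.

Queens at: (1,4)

2

Branch on row 2: col 1 → 1; col 2 → 1.
Sum: 1 + 1 = 2.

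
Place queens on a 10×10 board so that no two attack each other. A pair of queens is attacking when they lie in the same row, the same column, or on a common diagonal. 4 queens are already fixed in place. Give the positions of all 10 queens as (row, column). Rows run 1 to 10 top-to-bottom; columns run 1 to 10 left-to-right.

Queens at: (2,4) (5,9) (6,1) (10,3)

(1,7) (2,4) (3,8) (4,5) (5,9) (6,1) (7,10) (8,2) (9,6) (10,3)

Row 1: attacked by (2,4)→{3,4,5}; (5,9)→{5,9}; (6,1)→{1,6}; (10,3)→{3}. Safe: 2, 7, 8, 10. Place at column 7.
Row 3: attacked by (1,7)→{5,7,9}; (2,4)→{3,4,5}; (5,9)→{7,9}; (6,1)→{1,4}; (10,3)→{3,10}. Safe: 2, 6, 8. Place at column 8.
Row 4: attacked by (1,7)→{4,7,10}; (2,4)→{2,4,6}; (3,8)→{7,8,9}; (5,9)→{8,9,10}; (6,1)→{1,3}; (10,3)→{3,9}. Safe: 5. Place at column 5.
Row 7: attacked by (1,7)→{1,7}; (2,4)→{4,9}; (3,8)→{4,8}; (4,5)→{2,5,8}; (5,9)→{7,9}; (6,1)→{1,2}; (10,3)→{3,6}. Safe: 10. Place at column 10.
Row 8: attacked by (1,7)→{7}; (2,4)→{4,10}; (3,8)→{3,8}; (4,5)→{1,5,9}; (5,9)→{6,9}; (6,1)→{1,3}; (7,10)→{9,10}; (10,3)→{1,3,5}. Safe: 2. Place at column 2.
Row 9: attacked by (1,7)→{7}; (2,4)→{4}; (3,8)→{2,8}; (4,5)→{5,10}; (5,9)→{5,9}; (6,1)→{1,4}; (7,10)→{8,10}; (8,2)→{1,2,3}; (10,3)→{2,3,4}. Safe: 6. Place at column 6.
Columns [7, 4, 8, 5, 9, 1, 10, 2, 6, 3], r−c [-6, -2, -5, -1, -4, 5, -3, 6, 3, 7], r+c [8, 6, 11, 9, 14, 7, 17, 10, 15, 13] are all distinct, so no two queens attack.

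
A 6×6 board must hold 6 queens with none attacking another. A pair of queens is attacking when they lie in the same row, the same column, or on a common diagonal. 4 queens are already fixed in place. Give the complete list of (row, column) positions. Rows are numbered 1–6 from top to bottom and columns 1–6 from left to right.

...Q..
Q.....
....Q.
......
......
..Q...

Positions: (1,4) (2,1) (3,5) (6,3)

Row 4: attacked by (1,4)→{1,4}; (2,1)→{1,3}; (3,5)→{4,5,6}; (6,3)→{1,3,5}. Safe: 2. Place at column 2.
Row 5: attacked by (1,4)→{4}; (2,1)→{1,4}; (3,5)→{3,5}; (4,2)→{1,2,3}; (6,3)→{2,3,4}. Safe: 6. Place at column 6.
Columns [4, 1, 5, 2, 6, 3], r−c [-3, 1, -2, 2, -1, 3], r+c [5, 3, 8, 6, 11, 9] are all distinct, so no two queens attack.

(1,4) (2,1) (3,5) (4,2) (5,6) (6,3)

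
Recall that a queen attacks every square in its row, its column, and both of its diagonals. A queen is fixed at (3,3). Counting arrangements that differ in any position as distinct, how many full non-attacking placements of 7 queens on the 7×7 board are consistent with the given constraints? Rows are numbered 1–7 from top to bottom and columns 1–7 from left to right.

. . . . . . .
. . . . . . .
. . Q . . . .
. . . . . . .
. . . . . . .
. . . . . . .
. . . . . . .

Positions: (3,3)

Branch on row 1: col 2 → 2; col 4 → 2; col 6 → 1; col 7 → 1.
Sum: 2 + 2 + 1 + 1 = 6.

6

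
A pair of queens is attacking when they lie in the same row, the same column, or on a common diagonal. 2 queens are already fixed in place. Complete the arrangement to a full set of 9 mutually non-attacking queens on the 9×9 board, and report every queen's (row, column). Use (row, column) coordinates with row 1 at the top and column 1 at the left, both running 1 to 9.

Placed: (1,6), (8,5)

Row 2: attacked by (1,6)→{5,6,7}; (8,5)→{5}. Safe: 1, 2, 3, 4, 8, 9. Place at column 4.
Row 3: attacked by (1,6)→{4,6,8}; (2,4)→{3,4,5}; (8,5)→{5}. Safe: 1, 2, 7, 9. Place at column 1.
Row 4: attacked by (1,6)→{3,6,9}; (2,4)→{2,4,6}; (3,1)→{1,2}; (8,5)→{1,5,9}. Safe: 7, 8. Place at column 7.
Row 5: attacked by (1,6)→{2,6}; (2,4)→{1,4,7}; (3,1)→{1,3}; (4,7)→{6,7,8}; (8,5)→{2,5,8}. Safe: 9. Place at column 9.
Row 6: attacked by (1,6)→{1,6}; (2,4)→{4,8}; (3,1)→{1,4}; (4,7)→{5,7,9}; (5,9)→{8,9}; (8,5)→{3,5,7}. Safe: 2. Place at column 2.
Row 7: attacked by (1,6)→{6}; (2,4)→{4,9}; (3,1)→{1,5}; (4,7)→{4,7}; (5,9)→{7,9}; (6,2)→{1,2,3}; (8,5)→{4,5,6}. Safe: 8. Place at column 8.
Row 9: attacked by (1,6)→{6}; (2,4)→{4}; (3,1)→{1,7}; (4,7)→{2,7}; (5,9)→{5,9}; (6,2)→{2,5}; (7,8)→{6,8}; (8,5)→{4,5,6}. Safe: 3. Place at column 3.
Columns [6, 4, 1, 7, 9, 2, 8, 5, 3], r−c [-5, -2, 2, -3, -4, 4, -1, 3, 6], r+c [7, 6, 4, 11, 14, 8, 15, 13, 12] are all distinct, so no two queens attack.

(1,6) (2,4) (3,1) (4,7) (5,9) (6,2) (7,8) (8,5) (9,3)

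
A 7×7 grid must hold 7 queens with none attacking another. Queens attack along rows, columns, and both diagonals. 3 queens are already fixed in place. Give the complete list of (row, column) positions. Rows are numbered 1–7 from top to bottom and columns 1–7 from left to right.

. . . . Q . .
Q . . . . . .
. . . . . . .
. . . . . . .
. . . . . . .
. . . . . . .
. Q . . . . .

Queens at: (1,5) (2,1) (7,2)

Row 3: attacked by (1,5)→{3,5,7}; (2,1)→{1,2}; (7,2)→{2,6}. Safe: 4. Place at column 4.
Row 4: attacked by (1,5)→{2,5}; (2,1)→{1,3}; (3,4)→{3,4,5}; (7,2)→{2,5}. Safe: 6, 7. Place at column 7.
Row 5: attacked by (1,5)→{1,5}; (2,1)→{1,4}; (3,4)→{2,4,6}; (4,7)→{6,7}; (7,2)→{2,4}. Safe: 3. Place at column 3.
Row 6: attacked by (1,5)→{5}; (2,1)→{1,5}; (3,4)→{1,4,7}; (4,7)→{5,7}; (5,3)→{2,3,4}; (7,2)→{1,2,3}. Safe: 6. Place at column 6.
Columns [5, 1, 4, 7, 3, 6, 2], r−c [-4, 1, -1, -3, 2, 0, 5], r+c [6, 3, 7, 11, 8, 12, 9] are all distinct, so no two queens attack.

(1,5) (2,1) (3,4) (4,7) (5,3) (6,6) (7,2)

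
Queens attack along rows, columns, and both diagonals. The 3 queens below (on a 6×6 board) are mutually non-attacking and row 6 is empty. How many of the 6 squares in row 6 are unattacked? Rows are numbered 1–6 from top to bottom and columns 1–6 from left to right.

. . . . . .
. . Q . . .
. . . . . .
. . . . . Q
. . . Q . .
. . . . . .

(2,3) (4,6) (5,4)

(2,3) attacks row 6 at column 3.
(4,6) attacks row 6 at column 6 and diagonals 4.
(5,4) attacks row 6 at column 4 and diagonals 3, 5.
Attacked columns: {3, 4, 5, 6}. Safe: {1, 2}.

2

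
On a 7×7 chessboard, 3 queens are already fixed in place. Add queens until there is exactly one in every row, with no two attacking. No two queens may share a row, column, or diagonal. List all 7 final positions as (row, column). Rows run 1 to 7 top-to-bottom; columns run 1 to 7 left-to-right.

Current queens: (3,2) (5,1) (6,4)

(1,3) (2,6) (3,2) (4,5) (5,1) (6,4) (7,7)

Row 1: attacked by (3,2)→{2,4}; (5,1)→{1,5}; (6,4)→{4}. Safe: 3, 6, 7. Place at column 3.
Row 2: attacked by (1,3)→{2,3,4}; (3,2)→{1,2,3}; (5,1)→{1,4}; (6,4)→{4}. Safe: 5, 6, 7. Place at column 6.
Row 4: attacked by (1,3)→{3,6}; (2,6)→{4,6}; (3,2)→{1,2,3}; (5,1)→{1,2}; (6,4)→{2,4,6}. Safe: 5, 7. Place at column 5.
Row 7: attacked by (1,3)→{3}; (2,6)→{1,6}; (3,2)→{2,6}; (4,5)→{2,5}; (5,1)→{1,3}; (6,4)→{3,4,5}. Safe: 7. Place at column 7.
Columns [3, 6, 2, 5, 1, 4, 7], r−c [-2, -4, 1, -1, 4, 2, 0], r+c [4, 8, 5, 9, 6, 10, 14] are all distinct, so no two queens attack.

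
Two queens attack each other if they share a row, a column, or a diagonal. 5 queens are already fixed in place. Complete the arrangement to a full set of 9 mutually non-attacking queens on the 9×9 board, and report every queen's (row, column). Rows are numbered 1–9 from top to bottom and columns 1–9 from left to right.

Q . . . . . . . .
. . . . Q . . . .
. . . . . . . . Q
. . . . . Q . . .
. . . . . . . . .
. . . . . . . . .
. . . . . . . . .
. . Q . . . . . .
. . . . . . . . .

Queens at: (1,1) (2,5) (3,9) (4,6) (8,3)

(1,1) (2,5) (3,9) (4,6) (5,4) (6,2) (7,8) (8,3) (9,7)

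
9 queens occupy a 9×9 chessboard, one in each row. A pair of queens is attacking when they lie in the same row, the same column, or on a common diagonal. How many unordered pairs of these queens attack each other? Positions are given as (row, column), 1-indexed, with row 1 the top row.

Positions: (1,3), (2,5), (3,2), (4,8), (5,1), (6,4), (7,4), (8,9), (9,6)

2

Same column: (6,4)–(7,4) (column 4).
Same diagonal: (7,4)–(9,6) (|7−9| = |4−6| = 2).
Total attacking pairs: 2.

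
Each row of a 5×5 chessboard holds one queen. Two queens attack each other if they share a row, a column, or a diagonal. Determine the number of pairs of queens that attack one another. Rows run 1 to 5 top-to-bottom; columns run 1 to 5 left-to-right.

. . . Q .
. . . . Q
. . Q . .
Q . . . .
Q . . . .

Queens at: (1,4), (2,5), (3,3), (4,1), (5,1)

Same column: (4,1)–(5,1) (column 1).
Same diagonal: (1,4)–(2,5) (|1−2| = |4−5| = 1); (1,4)–(4,1) (|1−4| = |4−1| = 3); (3,3)–(5,1) (|3−5| = |3−1| = 2).
Total attacking pairs: 4.

4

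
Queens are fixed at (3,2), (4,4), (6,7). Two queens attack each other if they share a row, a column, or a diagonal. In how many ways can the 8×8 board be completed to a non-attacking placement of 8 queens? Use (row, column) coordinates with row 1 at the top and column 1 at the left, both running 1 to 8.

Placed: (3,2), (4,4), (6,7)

1

Branch on row 1: col 3 → 0; col 5 → 0; col 6 → 1; col 8 → 0.
Sum: 0 + 0 + 1 + 0 = 1.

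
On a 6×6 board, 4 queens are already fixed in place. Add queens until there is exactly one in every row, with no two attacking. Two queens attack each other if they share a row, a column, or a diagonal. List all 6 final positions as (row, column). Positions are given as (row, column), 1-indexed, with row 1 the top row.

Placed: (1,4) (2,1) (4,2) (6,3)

(1,4) (2,1) (3,5) (4,2) (5,6) (6,3)

Row 3: attacked by (1,4)→{2,4,6}; (2,1)→{1,2}; (4,2)→{1,2,3}; (6,3)→{3,6}. Safe: 5. Place at column 5.
Row 5: attacked by (1,4)→{4}; (2,1)→{1,4}; (3,5)→{3,5}; (4,2)→{1,2,3}; (6,3)→{2,3,4}. Safe: 6. Place at column 6.
Columns [4, 1, 5, 2, 6, 3], r−c [-3, 1, -2, 2, -1, 3], r+c [5, 3, 8, 6, 11, 9] are all distinct, so no two queens attack.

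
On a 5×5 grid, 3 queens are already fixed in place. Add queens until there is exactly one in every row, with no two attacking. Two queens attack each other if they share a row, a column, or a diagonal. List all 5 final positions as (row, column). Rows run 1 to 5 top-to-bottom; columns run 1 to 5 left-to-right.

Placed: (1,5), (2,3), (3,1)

(1,5) (2,3) (3,1) (4,4) (5,2)

Row 4: attacked by (1,5)→{2,5}; (2,3)→{1,3,5}; (3,1)→{1,2}. Safe: 4. Place at column 4.
Row 5: attacked by (1,5)→{1,5}; (2,3)→{3}; (3,1)→{1,3}; (4,4)→{3,4,5}. Safe: 2. Place at column 2.
Columns [5, 3, 1, 4, 2], r−c [-4, -1, 2, 0, 3], r+c [6, 5, 4, 8, 7] are all distinct, so no two queens attack.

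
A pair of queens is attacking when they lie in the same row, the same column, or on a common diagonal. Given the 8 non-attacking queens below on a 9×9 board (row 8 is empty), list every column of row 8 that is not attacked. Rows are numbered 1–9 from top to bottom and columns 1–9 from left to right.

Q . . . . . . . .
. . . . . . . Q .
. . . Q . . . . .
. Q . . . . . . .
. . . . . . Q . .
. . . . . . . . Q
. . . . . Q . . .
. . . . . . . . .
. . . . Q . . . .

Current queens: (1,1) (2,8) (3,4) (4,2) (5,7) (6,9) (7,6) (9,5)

columns 3

(1,1) attacks row 8 at column 1 and diagonals 8.
(2,8) attacks row 8 at column 8 and diagonals 2.
(3,4) attacks row 8 at column 4 and diagonals 9.
(4,2) attacks row 8 at column 2 and diagonals 6.
(5,7) attacks row 8 at column 7 and diagonals 4.
(6,9) attacks row 8 at column 9 and diagonals 7.
(7,6) attacks row 8 at column 6 and diagonals 5, 7.
(9,5) attacks row 8 at column 5 and diagonals 4, 6.
Attacked columns: {1, 2, 4, 5, 6, 7, 8, 9}. Safe: {3}.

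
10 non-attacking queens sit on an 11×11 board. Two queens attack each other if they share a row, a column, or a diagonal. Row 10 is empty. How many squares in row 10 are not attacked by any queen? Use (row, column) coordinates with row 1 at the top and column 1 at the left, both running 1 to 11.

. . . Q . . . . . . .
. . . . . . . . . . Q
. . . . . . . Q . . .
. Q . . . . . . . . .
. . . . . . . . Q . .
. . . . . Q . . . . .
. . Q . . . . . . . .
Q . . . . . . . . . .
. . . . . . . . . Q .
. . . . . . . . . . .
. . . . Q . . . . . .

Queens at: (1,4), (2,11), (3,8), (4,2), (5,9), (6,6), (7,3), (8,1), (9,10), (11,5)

1

(1,4) attacks row 10 at column 4.
(2,11) attacks row 10 at column 11 and diagonals 3.
(3,8) attacks row 10 at column 8 and diagonals 1.
(4,2) attacks row 10 at column 2 and diagonals 8.
(5,9) attacks row 10 at column 9 and diagonals 4.
(6,6) attacks row 10 at column 6 and diagonals 2, 10.
(7,3) attacks row 10 at column 3 and diagonals 6.
(8,1) attacks row 10 at column 1 and diagonals 3.
(9,10) attacks row 10 at column 10 and diagonals 9, 11.
(11,5) attacks row 10 at column 5 and diagonals 4, 6.
Attacked columns: {1, 2, 3, 4, 5, 6, 8, 9, 10, 11}. Safe: {7}.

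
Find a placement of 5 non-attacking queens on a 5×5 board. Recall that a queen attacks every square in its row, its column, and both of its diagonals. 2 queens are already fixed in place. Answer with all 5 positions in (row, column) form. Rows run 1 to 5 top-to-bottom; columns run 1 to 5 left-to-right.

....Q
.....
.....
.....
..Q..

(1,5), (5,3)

Row 2: attacked by (1,5)→{4,5}; (5,3)→{3}. Safe: 1, 2. Place at column 2.
Row 3: attacked by (1,5)→{3,5}; (2,2)→{1,2,3}; (5,3)→{1,3,5}. Safe: 4. Place at column 4.
Row 4: attacked by (1,5)→{2,5}; (2,2)→{2,4}; (3,4)→{3,4,5}; (5,3)→{2,3,4}. Safe: 1. Place at column 1.
Columns [5, 2, 4, 1, 3], r−c [-4, 0, -1, 3, 2], r+c [6, 4, 7, 5, 8] are all distinct, so no two queens attack.

(1,5) (2,2) (3,4) (4,1) (5,3)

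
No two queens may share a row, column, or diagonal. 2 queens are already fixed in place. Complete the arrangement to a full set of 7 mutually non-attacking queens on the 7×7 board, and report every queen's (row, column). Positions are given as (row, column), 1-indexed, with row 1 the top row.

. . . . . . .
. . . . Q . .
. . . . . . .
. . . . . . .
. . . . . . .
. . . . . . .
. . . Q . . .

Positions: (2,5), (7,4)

Row 1: attacked by (2,5)→{4,5,6}; (7,4)→{4}. Safe: 1, 2, 3, 7. Place at column 1.
Row 3: attacked by (1,1)→{1,3}; (2,5)→{4,5,6}; (7,4)→{4}. Safe: 2, 7. Place at column 2.
Row 4: attacked by (1,1)→{1,4}; (2,5)→{3,5,7}; (3,2)→{1,2,3}; (7,4)→{1,4,7}. Safe: 6. Place at column 6.
Row 5: attacked by (1,1)→{1,5}; (2,5)→{2,5}; (3,2)→{2,4}; (4,6)→{5,6,7}; (7,4)→{2,4,6}. Safe: 3. Place at column 3.
Row 6: attacked by (1,1)→{1,6}; (2,5)→{1,5}; (3,2)→{2,5}; (4,6)→{4,6}; (5,3)→{2,3,4}; (7,4)→{3,4,5}. Safe: 7. Place at column 7.
Columns [1, 5, 2, 6, 3, 7, 4], r−c [0, -3, 1, -2, 2, -1, 3], r+c [2, 7, 5, 10, 8, 13, 11] are all distinct, so no two queens attack.

(1,1) (2,5) (3,2) (4,6) (5,3) (6,7) (7,4)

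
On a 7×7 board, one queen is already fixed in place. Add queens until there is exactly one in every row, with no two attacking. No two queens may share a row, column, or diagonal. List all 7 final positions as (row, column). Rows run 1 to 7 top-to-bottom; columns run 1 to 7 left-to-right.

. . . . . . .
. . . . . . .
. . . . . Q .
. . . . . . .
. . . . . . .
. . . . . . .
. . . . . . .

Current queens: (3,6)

(1,7) (2,3) (3,6) (4,2) (5,5) (6,1) (7,4)

Row 1: attacked by (3,6)→{4,6}. Safe: 1, 2, 3, 5, 7. Place at column 7.
Row 2: attacked by (1,7)→{6,7}; (3,6)→{5,6,7}. Safe: 1, 2, 3, 4. Place at column 3.
Row 4: attacked by (1,7)→{4,7}; (2,3)→{1,3,5}; (3,6)→{5,6,7}. Safe: 2. Place at column 2.
Row 5: attacked by (1,7)→{3,7}; (2,3)→{3,6}; (3,6)→{4,6}; (4,2)→{1,2,3}. Safe: 5. Place at column 5.
Row 6: attacked by (1,7)→{2,7}; (2,3)→{3,7}; (3,6)→{3,6}; (4,2)→{2,4}; (5,5)→{4,5,6}. Safe: 1. Place at column 1.
Row 7: attacked by (1,7)→{1,7}; (2,3)→{3}; (3,6)→{2,6}; (4,2)→{2,5}; (5,5)→{3,5,7}; (6,1)→{1,2}. Safe: 4. Place at column 4.
Columns [7, 3, 6, 2, 5, 1, 4], r−c [-6, -1, -3, 2, 0, 5, 3], r+c [8, 5, 9, 6, 10, 7, 11] are all distinct, so no two queens attack.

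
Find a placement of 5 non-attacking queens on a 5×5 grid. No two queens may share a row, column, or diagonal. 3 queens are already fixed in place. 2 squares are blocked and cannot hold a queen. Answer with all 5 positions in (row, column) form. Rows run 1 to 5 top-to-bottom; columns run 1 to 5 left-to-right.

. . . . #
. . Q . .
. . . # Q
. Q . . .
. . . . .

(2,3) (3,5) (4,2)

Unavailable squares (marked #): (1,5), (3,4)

(1,1) (2,3) (3,5) (4,2) (5,4)

Row 1: attacked by (2,3)→{2,3,4}; (3,5)→{3,5}; (4,2)→{2,5}. Blocked: 5. Safe: 1. Place at column 1.
Row 5: attacked by (1,1)→{1,5}; (2,3)→{3}; (3,5)→{3,5}; (4,2)→{1,2,3}. Safe: 4. Place at column 4.
Columns [1, 3, 5, 2, 4], r−c [0, -1, -2, 2, 1], r+c [2, 5, 8, 6, 9] are all distinct, so no two queens attack.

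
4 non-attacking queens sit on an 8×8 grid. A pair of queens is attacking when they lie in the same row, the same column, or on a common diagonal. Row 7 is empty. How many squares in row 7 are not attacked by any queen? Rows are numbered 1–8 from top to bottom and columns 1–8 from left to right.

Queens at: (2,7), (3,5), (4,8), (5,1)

(2,7) attacks row 7 at column 7 and diagonals 2.
(3,5) attacks row 7 at column 5 and diagonals 1.
(4,8) attacks row 7 at column 8 and diagonals 5.
(5,1) attacks row 7 at column 1 and diagonals 3.
Attacked columns: {1, 2, 3, 5, 7, 8}. Safe: {4, 6}.

2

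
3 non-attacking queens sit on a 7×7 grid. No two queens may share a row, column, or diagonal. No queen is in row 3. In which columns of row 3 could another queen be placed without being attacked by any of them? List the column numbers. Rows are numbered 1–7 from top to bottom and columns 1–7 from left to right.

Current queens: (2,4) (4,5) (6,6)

columns 1, 2, 7

(2,4) attacks row 3 at column 4 and diagonals 3, 5.
(4,5) attacks row 3 at column 5 and diagonals 4, 6.
(6,6) attacks row 3 at column 6 and diagonals 3.
Attacked columns: {3, 4, 5, 6}. Safe: {1, 2, 7}.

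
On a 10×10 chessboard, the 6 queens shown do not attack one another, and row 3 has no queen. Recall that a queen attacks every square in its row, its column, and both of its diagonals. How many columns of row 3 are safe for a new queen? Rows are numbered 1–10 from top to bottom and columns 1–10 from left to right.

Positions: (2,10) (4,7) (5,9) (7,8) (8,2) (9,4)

(2,10) attacks row 3 at column 10 and diagonals 9.
(4,7) attacks row 3 at column 7 and diagonals 6, 8.
(5,9) attacks row 3 at column 9 and diagonals 7.
(7,8) attacks row 3 at column 8 and diagonals 4.
(8,2) attacks row 3 at column 2 and diagonals 7.
(9,4) attacks row 3 at column 4 and diagonals 10.
Attacked columns: {2, 4, 6, 7, 8, 9, 10}. Safe: {1, 3, 5}.

3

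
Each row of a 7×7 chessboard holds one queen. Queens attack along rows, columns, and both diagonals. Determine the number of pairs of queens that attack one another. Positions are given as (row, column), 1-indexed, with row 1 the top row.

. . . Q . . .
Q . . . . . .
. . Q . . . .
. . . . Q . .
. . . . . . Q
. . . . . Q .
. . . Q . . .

3

Same column: (1,4)–(7,4) (column 4).
Same diagonal: (3,3)–(6,6) (|3−6| = |3−6| = 3); (5,7)–(6,6) (|5−6| = |7−6| = 1).
Total attacking pairs: 3.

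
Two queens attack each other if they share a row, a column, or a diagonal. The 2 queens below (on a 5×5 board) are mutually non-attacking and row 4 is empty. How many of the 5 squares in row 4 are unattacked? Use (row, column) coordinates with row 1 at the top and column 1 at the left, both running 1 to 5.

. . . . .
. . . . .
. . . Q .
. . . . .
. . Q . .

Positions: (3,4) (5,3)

1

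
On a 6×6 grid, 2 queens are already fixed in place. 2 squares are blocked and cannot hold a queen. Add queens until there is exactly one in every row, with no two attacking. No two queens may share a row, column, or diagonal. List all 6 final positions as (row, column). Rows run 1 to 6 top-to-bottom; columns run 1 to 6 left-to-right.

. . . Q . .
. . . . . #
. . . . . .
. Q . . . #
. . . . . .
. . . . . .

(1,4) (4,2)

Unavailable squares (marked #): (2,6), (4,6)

(1,4) (2,1) (3,5) (4,2) (5,6) (6,3)

Row 2: attacked by (1,4)→{3,4,5}; (4,2)→{2,4}. Blocked: 6. Safe: 1. Place at column 1.
Row 3: attacked by (1,4)→{2,4,6}; (2,1)→{1,2}; (4,2)→{1,2,3}. Safe: 5. Place at column 5.
Row 5: attacked by (1,4)→{4}; (2,1)→{1,4}; (3,5)→{3,5}; (4,2)→{1,2,3}. Safe: 6. Place at column 6.
Row 6: attacked by (1,4)→{4}; (2,1)→{1,5}; (3,5)→{2,5}; (4,2)→{2,4}; (5,6)→{5,6}. Safe: 3. Place at column 3.
Columns [4, 1, 5, 2, 6, 3], r−c [-3, 1, -2, 2, -1, 3], r+c [5, 3, 8, 6, 11, 9] are all distinct, so no two queens attack.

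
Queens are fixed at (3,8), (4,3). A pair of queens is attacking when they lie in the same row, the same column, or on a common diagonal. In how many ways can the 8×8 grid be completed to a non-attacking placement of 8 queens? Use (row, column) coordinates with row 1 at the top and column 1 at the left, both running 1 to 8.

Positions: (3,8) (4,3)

Branch on row 1: col 1 → 1; col 2 → 1; col 4 → 1; col 5 → 0; col 7 → 0.
Sum: 1 + 1 + 1 + 0 + 0 = 3.

3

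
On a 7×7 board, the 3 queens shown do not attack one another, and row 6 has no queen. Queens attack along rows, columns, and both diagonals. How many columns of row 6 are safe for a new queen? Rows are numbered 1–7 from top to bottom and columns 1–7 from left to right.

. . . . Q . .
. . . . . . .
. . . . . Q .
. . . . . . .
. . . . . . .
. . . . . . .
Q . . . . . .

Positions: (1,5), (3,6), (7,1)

(1,5) attacks row 6 at column 5.
(3,6) attacks row 6 at column 6 and diagonals 3.
(7,1) attacks row 6 at column 1 and diagonals 2.
Attacked columns: {1, 2, 3, 5, 6}. Safe: {4, 7}.

2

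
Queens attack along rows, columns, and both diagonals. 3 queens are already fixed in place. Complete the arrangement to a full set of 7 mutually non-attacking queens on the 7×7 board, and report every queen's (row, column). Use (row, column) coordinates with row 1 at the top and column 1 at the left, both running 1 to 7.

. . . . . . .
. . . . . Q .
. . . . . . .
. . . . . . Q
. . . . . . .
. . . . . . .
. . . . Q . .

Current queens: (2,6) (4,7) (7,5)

Row 1: attacked by (2,6)→{5,6,7}; (4,7)→{4,7}; (7,5)→{5}. Safe: 1, 2, 3. Place at column 2.
Row 3: attacked by (1,2)→{2,4}; (2,6)→{5,6,7}; (4,7)→{6,7}; (7,5)→{1,5}. Safe: 3. Place at column 3.
Row 5: attacked by (1,2)→{2,6}; (2,6)→{3,6}; (3,3)→{1,3,5}; (4,7)→{6,7}; (7,5)→{3,5,7}. Safe: 4. Place at column 4.
Row 6: attacked by (1,2)→{2,7}; (2,6)→{2,6}; (3,3)→{3,6}; (4,7)→{5,7}; (5,4)→{3,4,5}; (7,5)→{4,5,6}. Safe: 1. Place at column 1.
Columns [2, 6, 3, 7, 4, 1, 5], r−c [-1, -4, 0, -3, 1, 5, 2], r+c [3, 8, 6, 11, 9, 7, 12] are all distinct, so no two queens attack.

(1,2) (2,6) (3,3) (4,7) (5,4) (6,1) (7,5)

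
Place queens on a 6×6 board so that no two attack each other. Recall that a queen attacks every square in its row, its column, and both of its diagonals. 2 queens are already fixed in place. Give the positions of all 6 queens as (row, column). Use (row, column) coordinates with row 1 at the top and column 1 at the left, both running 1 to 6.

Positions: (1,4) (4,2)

(1,4) (2,1) (3,5) (4,2) (5,6) (6,3)

Row 2: attacked by (1,4)→{3,4,5}; (4,2)→{2,4}. Safe: 1, 6. Place at column 1.
Row 3: attacked by (1,4)→{2,4,6}; (2,1)→{1,2}; (4,2)→{1,2,3}. Safe: 5. Place at column 5.
Row 5: attacked by (1,4)→{4}; (2,1)→{1,4}; (3,5)→{3,5}; (4,2)→{1,2,3}. Safe: 6. Place at column 6.
Row 6: attacked by (1,4)→{4}; (2,1)→{1,5}; (3,5)→{2,5}; (4,2)→{2,4}; (5,6)→{5,6}. Safe: 3. Place at column 3.
Columns [4, 1, 5, 2, 6, 3], r−c [-3, 1, -2, 2, -1, 3], r+c [5, 3, 8, 6, 11, 9] are all distinct, so no two queens attack.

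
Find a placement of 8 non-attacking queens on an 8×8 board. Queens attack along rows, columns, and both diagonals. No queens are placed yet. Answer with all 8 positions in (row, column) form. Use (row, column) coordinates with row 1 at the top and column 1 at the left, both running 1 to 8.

Row 1: Safe: 1, 2, 3, 4, 5, 6, 7, 8. Place at column 5.
Row 2: attacked by (1,5)→{4,5,6}. Safe: 1, 2, 3, 7, 8. Place at column 8.
Row 3: attacked by (1,5)→{3,5,7}; (2,8)→{7,8}. Safe: 1, 2, 4, 6. Place at column 4.
Row 4: attacked by (1,5)→{2,5,8}; (2,8)→{6,8}; (3,4)→{3,4,5}. Safe: 1, 7. Place at column 1.
Row 5: attacked by (1,5)→{1,5}; (2,8)→{5,8}; (3,4)→{2,4,6}; (4,1)→{1,2}. Safe: 3, 7. Place at column 7.
Row 6: attacked by (1,5)→{5}; (2,8)→{4,8}; (3,4)→{1,4,7}; (4,1)→{1,3}; (5,7)→{6,7,8}. Safe: 2. Place at column 2.
Row 7: attacked by (1,5)→{5}; (2,8)→{3,8}; (3,4)→{4,8}; (4,1)→{1,4}; (5,7)→{5,7}; (6,2)→{1,2,3}. Safe: 6. Place at column 6.
Row 8: attacked by (1,5)→{5}; (2,8)→{2,8}; (3,4)→{4}; (4,1)→{1,5}; (5,7)→{4,7}; (6,2)→{2,4}; (7,6)→{5,6,7}. Safe: 3. Place at column 3.
Columns [5, 8, 4, 1, 7, 2, 6, 3], r−c [-4, -6, -1, 3, -2, 4, 1, 5], r+c [6, 10, 7, 5, 12, 8, 13, 11] are all distinct, so no two queens attack.

(1,5) (2,8) (3,4) (4,1) (5,7) (6,2) (7,6) (8,3)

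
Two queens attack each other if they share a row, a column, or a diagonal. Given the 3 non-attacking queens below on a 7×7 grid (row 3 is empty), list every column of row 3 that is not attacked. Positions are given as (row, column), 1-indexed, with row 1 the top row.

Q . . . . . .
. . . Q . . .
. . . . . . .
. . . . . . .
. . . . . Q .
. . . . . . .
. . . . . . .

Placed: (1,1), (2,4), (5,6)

columns 2, 7

(1,1) attacks row 3 at column 1 and diagonals 3.
(2,4) attacks row 3 at column 4 and diagonals 3, 5.
(5,6) attacks row 3 at column 6 and diagonals 4.
Attacked columns: {1, 3, 4, 5, 6}. Safe: {2, 7}.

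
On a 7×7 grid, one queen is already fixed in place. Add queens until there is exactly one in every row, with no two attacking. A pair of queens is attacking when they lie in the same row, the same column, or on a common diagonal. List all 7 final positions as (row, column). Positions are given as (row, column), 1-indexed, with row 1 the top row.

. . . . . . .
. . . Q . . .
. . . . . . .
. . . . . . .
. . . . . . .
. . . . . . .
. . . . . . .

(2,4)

Row 1: attacked by (2,4)→{3,4,5}. Safe: 1, 2, 6, 7. Place at column 6.
Row 3: attacked by (1,6)→{4,6}; (2,4)→{3,4,5}. Safe: 1, 2, 7. Place at column 2.
Row 4: attacked by (1,6)→{3,6}; (2,4)→{2,4,6}; (3,2)→{1,2,3}. Safe: 5, 7. Place at column 7.
Row 5: attacked by (1,6)→{2,6}; (2,4)→{1,4,7}; (3,2)→{2,4}; (4,7)→{6,7}. Safe: 3, 5. Place at column 5.
Row 6: attacked by (1,6)→{1,6}; (2,4)→{4}; (3,2)→{2,5}; (4,7)→{5,7}; (5,5)→{4,5,6}. Safe: 3. Place at column 3.
Row 7: attacked by (1,6)→{6}; (2,4)→{4}; (3,2)→{2,6}; (4,7)→{4,7}; (5,5)→{3,5,7}; (6,3)→{2,3,4}. Safe: 1. Place at column 1.
Columns [6, 4, 2, 7, 5, 3, 1], r−c [-5, -2, 1, -3, 0, 3, 6], r+c [7, 6, 5, 11, 10, 9, 8] are all distinct, so no two queens attack.

(1,6) (2,4) (3,2) (4,7) (5,5) (6,3) (7,1)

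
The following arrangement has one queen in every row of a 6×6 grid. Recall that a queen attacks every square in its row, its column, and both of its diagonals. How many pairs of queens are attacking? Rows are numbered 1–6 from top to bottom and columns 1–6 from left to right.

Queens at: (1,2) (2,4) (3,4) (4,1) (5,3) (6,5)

Same column: (2,4)–(3,4) (column 4).
Same diagonal: (1,2)–(3,4) (|1−3| = |2−4| = 2).
Total attacking pairs: 2.

2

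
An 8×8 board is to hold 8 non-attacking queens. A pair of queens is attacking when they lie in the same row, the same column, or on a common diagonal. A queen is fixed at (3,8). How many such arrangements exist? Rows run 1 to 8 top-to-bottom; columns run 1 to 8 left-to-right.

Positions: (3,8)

16

Branch on row 1: col 1 → 2; col 2 → 1; col 3 → 4; col 4 → 4; col 5 → 4; col 7 → 1.
Sum: 2 + 1 + 4 + 4 + 4 + 1 = 16.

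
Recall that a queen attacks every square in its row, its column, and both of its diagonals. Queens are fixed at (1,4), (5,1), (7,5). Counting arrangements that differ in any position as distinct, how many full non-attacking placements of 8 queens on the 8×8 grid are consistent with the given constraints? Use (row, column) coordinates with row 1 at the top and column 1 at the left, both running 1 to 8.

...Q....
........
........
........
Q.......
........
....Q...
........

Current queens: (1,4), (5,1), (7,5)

2

Branch on row 2: col 2 → 1; col 6 → 1; col 7 → 0; col 8 → 0.
Sum: 1 + 1 + 0 + 0 = 2.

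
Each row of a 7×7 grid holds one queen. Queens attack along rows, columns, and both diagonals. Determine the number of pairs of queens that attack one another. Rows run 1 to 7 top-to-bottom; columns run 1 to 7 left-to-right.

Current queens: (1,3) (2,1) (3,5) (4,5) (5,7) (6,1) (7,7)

Same column: (2,1)–(6,1) (column 1); (3,5)–(4,5) (column 5); (5,7)–(7,7) (column 7).
Same diagonal: (1,3)–(3,5) (|1−3| = |3−5| = 2); (1,3)–(5,7) (|1−5| = |3−7| = 4); (3,5)–(5,7) (|3−5| = |5−7| = 2).
Total attacking pairs: 6.

6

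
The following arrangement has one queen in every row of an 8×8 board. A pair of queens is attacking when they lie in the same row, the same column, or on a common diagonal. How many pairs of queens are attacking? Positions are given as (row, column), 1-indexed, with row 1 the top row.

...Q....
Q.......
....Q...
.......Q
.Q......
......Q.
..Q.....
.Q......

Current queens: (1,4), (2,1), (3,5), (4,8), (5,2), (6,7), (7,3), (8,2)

Same column: (5,2)–(8,2) (column 2).
Same diagonal: (7,3)–(8,2) (|7−8| = |3−2| = 1).
Total attacking pairs: 2.

2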